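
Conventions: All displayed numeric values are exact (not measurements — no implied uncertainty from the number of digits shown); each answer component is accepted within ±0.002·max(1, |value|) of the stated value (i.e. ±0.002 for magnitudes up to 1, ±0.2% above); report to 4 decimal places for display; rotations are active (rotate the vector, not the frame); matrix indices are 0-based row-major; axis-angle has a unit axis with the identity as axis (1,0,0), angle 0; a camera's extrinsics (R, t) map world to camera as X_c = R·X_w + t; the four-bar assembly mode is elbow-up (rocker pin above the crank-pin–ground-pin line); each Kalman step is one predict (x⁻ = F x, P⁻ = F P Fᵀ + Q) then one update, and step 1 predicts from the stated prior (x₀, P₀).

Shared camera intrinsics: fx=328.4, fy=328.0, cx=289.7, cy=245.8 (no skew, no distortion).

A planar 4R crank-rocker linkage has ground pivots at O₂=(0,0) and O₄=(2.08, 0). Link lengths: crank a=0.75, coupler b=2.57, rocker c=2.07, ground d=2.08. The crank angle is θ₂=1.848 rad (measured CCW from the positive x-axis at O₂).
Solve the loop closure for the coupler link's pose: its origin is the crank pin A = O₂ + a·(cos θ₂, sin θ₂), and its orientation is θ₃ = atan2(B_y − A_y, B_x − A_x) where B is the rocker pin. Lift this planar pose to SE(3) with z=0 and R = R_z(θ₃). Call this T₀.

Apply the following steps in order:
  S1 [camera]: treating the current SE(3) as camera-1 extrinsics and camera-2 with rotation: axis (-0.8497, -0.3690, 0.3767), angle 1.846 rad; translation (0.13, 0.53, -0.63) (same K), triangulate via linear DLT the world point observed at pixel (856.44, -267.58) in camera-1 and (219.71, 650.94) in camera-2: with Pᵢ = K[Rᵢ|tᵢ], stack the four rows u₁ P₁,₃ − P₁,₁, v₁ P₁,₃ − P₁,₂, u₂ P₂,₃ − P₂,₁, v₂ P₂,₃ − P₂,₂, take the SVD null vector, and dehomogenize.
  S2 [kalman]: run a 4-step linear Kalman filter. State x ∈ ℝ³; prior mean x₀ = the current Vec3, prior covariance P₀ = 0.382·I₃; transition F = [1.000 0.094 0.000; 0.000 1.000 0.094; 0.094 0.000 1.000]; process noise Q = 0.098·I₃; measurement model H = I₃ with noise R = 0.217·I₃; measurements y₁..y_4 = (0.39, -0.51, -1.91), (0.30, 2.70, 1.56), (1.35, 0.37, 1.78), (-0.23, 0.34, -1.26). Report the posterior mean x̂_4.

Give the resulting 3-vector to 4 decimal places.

result = (0.3363, 0.5571, -0.0501)

source (fourbar_fk): coupler pose = R=[0.8518 -0.5239 0.0000; 0.5239 0.8518 0.0000; 0.0000 0.0000 1.0000], t=(-0.2053, 0.7214, 0.0000)
after S1 (triangulate): (-0.0324, -1.3095, 0.2626)
after S2 (kf_track): (0.3363, 0.5571, -0.0501)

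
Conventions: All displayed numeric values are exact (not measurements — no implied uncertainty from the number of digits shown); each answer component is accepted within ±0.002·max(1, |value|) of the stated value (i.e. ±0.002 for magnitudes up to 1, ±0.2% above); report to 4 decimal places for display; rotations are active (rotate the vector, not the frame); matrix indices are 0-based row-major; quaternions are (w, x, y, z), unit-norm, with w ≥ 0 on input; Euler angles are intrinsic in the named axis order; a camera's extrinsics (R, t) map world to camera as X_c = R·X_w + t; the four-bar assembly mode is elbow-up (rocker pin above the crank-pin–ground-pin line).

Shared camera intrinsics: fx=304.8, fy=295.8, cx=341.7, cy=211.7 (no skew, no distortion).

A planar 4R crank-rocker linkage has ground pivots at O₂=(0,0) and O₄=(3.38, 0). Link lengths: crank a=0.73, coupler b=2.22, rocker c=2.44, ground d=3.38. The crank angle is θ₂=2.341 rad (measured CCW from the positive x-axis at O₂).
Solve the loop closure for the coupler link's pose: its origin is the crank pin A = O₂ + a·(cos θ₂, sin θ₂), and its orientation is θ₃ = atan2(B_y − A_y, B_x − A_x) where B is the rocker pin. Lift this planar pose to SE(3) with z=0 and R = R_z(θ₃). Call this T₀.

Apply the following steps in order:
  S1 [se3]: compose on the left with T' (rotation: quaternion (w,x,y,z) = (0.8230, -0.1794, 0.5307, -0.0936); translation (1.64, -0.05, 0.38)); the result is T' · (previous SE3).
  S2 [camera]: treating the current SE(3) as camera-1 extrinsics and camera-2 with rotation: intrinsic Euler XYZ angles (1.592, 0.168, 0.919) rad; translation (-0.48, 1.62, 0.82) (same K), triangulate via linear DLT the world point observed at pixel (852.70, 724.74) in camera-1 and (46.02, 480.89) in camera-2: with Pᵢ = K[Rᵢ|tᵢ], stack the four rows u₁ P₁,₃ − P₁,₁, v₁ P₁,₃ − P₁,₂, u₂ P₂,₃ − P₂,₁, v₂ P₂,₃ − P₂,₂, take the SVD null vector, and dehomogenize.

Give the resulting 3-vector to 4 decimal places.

result = (-0.1387, 0.8938, 0.3531)

source (fourbar_fk): coupler pose = R=[0.8929 -0.4502 0.0000; 0.4502 0.8929 0.0000; 0.0000 0.0000 1.0000], t=(-0.5083, 0.5240, 0.0000)
after S1 (compose_se3): R=[0.3579 -0.2212 0.9072; 0.1057 0.9749 0.1960; -0.9278 0.0258 0.3723], t=(1.4079, 0.6062, 0.6002)
after S2 (triangulate): (-0.1387, 0.8938, 0.3531)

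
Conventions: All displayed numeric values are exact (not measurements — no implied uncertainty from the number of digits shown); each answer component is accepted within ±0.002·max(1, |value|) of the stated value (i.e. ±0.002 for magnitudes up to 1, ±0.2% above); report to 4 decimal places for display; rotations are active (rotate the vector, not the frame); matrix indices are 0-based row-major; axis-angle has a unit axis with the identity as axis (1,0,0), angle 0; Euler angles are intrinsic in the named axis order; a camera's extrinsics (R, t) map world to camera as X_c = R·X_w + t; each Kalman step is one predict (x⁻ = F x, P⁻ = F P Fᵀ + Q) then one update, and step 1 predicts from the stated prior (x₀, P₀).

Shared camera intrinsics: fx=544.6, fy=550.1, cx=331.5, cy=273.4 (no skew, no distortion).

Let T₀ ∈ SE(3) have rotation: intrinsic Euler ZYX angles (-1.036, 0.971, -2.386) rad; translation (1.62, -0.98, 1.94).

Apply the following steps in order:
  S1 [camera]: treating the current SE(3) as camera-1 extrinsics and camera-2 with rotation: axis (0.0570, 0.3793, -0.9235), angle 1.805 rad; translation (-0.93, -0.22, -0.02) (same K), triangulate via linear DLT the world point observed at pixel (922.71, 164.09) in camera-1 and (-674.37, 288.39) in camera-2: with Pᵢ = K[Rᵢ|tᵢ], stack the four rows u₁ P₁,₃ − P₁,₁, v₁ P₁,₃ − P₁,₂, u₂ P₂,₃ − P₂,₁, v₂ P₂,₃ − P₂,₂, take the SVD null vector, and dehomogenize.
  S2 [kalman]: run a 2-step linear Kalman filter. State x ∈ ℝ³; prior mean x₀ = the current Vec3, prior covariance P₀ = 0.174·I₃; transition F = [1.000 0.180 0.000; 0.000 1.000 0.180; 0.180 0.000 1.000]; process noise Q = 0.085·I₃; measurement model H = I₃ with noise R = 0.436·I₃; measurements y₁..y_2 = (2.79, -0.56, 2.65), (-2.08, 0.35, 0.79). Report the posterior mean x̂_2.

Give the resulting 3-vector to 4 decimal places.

result = (-0.4158, -0.3961, 1.1561)

after S1 (triangulate): (-0.4515, -1.3947, 0.4533)
after S2 (kf_track): (-0.4158, -0.3961, 1.1561)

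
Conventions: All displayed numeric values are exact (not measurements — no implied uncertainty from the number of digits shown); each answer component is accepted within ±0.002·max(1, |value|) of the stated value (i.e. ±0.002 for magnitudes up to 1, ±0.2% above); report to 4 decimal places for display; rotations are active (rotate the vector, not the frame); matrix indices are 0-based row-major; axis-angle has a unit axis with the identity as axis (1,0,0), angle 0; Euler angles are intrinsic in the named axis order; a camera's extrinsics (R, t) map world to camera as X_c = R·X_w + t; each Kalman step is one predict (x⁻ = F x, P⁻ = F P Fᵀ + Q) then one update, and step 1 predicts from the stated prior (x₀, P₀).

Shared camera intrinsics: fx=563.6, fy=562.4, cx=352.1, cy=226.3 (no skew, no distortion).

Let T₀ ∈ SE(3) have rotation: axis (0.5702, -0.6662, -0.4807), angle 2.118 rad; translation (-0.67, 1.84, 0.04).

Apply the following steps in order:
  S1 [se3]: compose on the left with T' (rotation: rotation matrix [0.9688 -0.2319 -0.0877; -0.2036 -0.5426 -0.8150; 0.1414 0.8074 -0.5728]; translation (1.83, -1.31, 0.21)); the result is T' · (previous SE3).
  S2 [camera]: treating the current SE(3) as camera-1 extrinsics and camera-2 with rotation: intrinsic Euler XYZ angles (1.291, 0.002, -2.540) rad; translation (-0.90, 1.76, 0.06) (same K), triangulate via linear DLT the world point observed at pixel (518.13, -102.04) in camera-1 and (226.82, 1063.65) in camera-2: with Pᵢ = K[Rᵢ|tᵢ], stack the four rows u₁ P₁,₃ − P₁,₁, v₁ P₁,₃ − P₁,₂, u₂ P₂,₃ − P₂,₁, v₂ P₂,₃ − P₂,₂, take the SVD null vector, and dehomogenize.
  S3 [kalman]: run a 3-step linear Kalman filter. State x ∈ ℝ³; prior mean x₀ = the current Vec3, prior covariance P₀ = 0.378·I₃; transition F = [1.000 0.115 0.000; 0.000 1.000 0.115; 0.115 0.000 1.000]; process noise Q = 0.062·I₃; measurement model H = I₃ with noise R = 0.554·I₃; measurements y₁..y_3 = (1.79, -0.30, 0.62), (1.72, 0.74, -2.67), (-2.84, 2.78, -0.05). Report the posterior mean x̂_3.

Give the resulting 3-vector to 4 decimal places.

result = (-0.4570, 0.6331, -0.4970)

after S1 (compose_se3): R=[0.1905 -0.2830 -0.9400; 0.4173 -0.8434 0.3385; -0.8886 -0.4568 -0.0426], t=(0.7508, -2.2045, 1.5779)
after S2 (triangulate): (-1.3987, -1.0847, -0.2002)
after S3 (kf_track): (-0.4570, 0.6331, -0.4970)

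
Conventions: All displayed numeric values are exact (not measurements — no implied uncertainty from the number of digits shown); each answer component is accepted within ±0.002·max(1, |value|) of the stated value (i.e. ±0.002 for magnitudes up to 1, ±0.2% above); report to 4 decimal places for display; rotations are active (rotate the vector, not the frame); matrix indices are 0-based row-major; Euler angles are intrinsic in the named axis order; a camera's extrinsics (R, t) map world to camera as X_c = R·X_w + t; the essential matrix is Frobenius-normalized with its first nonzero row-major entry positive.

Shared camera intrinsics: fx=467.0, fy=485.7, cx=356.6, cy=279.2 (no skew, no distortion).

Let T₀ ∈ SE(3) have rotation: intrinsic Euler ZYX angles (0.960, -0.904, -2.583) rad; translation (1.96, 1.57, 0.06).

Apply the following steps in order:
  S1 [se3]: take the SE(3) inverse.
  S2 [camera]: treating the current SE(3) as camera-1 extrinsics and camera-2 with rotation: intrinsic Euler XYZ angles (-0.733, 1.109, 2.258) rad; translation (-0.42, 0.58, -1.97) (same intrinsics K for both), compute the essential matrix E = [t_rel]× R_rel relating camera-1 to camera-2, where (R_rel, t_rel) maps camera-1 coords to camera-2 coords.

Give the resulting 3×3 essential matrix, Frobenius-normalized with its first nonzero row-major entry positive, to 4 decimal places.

after S1 (invert_se3): R=[0.3547 0.5066 0.7858; 0.9335 -0.1452 -0.3278; -0.0520 0.8498 -0.5245], t=(-1.5378, -1.5821, -1.2009)
after S2 (essential): [0.5064 -0.0706 0.3383; 0.1788 -0.0365 0.3410; -0.4541 0.0205 0.5176]

matrix = [0.5064 -0.0706 0.3383; 0.1788 -0.0365 0.3410; -0.4541 0.0205 0.5176]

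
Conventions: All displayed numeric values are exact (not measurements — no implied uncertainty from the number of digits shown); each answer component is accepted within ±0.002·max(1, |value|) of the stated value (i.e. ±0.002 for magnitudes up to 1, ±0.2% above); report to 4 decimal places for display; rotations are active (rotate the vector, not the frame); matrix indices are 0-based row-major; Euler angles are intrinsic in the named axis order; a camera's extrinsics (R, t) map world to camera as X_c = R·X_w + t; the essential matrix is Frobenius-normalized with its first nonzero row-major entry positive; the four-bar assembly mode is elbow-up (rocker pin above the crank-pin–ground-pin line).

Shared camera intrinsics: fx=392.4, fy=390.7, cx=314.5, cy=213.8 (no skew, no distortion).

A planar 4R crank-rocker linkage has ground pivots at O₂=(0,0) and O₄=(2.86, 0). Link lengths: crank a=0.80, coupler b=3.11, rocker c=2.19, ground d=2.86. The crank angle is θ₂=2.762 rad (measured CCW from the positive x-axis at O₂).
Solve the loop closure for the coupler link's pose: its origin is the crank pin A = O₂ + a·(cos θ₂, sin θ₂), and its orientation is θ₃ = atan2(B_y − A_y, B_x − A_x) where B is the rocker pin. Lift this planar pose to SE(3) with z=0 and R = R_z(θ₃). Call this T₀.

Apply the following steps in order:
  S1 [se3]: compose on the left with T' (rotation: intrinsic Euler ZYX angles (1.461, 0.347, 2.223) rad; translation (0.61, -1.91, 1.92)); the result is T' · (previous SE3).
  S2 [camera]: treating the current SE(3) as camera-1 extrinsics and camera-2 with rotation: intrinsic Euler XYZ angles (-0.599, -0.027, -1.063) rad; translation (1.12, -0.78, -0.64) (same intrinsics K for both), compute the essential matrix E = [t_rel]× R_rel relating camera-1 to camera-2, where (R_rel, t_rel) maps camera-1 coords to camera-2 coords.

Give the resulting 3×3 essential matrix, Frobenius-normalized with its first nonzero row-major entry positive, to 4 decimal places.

source (fourbar_fk): coupler pose = R=[0.8448 -0.5351 0.0000; 0.5351 0.8448 0.0000; 0.0000 0.0000 1.0000], t=(-0.7431, 0.2964, 0.0000)
after S1 (compose_se3): R=[0.4257 0.4795 0.7673; 0.8978 -0.3294 -0.2922; 0.1126 0.8134 -0.5708], t=(0.7210, -2.5446, 2.3942)
after S2 (essential): [0.5457 -0.0106 -0.4209; -0.2453 -0.0803 -0.0703; -0.3443 -0.2514 -0.5212]

matrix = [0.5457 -0.0106 -0.4209; -0.2453 -0.0803 -0.0703; -0.3443 -0.2514 -0.5212]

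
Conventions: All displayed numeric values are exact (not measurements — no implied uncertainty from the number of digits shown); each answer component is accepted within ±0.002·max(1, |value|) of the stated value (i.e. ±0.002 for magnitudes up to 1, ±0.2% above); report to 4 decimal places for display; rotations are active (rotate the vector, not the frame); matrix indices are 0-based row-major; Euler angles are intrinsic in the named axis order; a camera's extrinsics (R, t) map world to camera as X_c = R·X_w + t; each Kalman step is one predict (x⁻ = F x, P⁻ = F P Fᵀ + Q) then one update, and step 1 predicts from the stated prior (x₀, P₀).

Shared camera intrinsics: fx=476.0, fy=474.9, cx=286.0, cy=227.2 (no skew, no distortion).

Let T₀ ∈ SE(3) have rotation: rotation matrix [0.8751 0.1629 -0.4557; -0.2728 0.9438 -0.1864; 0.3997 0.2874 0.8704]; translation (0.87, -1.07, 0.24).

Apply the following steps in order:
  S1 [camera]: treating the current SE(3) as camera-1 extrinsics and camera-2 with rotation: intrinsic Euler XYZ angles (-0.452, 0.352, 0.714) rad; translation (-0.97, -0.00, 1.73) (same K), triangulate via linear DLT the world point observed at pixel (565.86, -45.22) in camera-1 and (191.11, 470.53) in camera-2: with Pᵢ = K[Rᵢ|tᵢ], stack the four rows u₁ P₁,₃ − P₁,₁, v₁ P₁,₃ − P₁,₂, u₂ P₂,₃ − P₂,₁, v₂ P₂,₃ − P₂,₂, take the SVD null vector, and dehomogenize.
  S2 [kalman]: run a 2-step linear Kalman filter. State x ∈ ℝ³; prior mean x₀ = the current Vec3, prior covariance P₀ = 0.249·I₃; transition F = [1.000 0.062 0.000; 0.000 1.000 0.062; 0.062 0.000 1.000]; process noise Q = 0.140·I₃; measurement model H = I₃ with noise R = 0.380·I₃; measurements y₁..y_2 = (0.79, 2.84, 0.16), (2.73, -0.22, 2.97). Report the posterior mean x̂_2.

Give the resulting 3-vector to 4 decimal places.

after S1 (triangulate): (0.6185, 0.5380, 1.1593)
after S2 (kf_track): (1.7255, 0.8901, 1.7805)

result = (1.7255, 0.8901, 1.7805)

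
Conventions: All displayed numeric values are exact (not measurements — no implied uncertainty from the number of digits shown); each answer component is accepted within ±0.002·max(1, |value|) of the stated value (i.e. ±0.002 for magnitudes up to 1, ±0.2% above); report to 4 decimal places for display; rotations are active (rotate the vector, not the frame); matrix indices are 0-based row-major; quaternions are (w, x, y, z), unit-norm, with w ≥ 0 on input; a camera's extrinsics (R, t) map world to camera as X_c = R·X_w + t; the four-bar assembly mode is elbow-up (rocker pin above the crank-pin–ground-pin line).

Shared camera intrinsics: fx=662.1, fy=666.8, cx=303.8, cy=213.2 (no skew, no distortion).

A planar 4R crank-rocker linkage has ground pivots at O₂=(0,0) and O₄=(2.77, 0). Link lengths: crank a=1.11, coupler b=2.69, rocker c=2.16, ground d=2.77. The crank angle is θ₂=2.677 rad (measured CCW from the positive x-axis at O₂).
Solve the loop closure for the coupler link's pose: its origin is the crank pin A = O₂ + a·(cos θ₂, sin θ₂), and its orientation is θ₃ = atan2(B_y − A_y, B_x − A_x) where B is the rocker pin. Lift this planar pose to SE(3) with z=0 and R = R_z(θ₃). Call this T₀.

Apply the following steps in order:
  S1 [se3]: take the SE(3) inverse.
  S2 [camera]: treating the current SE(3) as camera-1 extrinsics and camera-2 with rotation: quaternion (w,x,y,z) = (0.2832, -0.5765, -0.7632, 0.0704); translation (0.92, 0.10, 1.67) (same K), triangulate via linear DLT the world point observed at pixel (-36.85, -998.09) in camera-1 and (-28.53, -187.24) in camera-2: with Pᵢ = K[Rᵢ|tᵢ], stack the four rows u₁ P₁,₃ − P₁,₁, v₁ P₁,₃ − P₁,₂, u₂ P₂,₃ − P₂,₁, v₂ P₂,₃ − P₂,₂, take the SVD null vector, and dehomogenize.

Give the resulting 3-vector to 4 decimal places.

result = (-0.6538, -1.3430, 0.9911)

source (fourbar_fk): coupler pose = R=[0.8970 -0.4421 0.0000; 0.4421 0.8970 0.0000; 0.0000 0.0000 1.0000], t=(-0.9923, 0.4973, 0.0000)
after S1 (invert_se3): R=[0.8970 0.4421 0.0000; -0.4421 0.8970 0.0000; 0.0000 0.0000 1.0000], t=(0.6702, -0.8848, 0.0000)
after S2 (triangulate): (-0.6538, -1.3430, 0.9911)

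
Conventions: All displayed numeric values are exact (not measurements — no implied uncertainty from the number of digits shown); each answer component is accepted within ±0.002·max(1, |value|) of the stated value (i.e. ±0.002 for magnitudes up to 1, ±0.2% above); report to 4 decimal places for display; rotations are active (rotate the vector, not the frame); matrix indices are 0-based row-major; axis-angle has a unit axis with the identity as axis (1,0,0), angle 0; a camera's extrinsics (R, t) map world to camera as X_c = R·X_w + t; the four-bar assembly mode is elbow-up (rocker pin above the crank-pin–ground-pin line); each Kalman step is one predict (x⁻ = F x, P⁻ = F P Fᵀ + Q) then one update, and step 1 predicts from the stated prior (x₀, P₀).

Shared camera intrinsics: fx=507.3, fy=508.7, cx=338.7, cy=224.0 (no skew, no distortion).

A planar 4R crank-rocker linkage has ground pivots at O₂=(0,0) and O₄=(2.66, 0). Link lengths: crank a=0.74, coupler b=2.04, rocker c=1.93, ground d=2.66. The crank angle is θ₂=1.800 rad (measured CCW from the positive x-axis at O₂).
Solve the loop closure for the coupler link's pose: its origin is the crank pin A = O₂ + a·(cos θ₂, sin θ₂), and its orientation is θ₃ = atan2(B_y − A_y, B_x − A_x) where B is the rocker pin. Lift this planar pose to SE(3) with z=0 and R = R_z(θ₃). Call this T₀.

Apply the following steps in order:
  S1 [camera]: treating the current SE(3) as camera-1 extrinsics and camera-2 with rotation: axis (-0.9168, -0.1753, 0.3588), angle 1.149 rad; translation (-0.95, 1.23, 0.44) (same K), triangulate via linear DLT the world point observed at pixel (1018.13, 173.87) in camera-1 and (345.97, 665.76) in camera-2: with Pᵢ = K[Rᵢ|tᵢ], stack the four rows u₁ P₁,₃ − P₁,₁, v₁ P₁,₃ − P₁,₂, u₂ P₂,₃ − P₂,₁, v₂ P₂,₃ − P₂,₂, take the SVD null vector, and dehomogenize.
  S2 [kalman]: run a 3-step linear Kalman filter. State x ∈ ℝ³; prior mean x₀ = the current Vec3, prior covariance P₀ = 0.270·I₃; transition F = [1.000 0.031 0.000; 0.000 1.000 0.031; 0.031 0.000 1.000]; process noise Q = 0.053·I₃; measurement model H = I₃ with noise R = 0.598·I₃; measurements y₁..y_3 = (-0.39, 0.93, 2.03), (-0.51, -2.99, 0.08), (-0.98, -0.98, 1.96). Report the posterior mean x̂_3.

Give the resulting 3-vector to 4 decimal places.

result = (-0.1431, -1.2213, 1.2991)

source (fourbar_fk): coupler pose = R=[0.8915 -0.4531 0.0000; 0.4531 0.8915 0.0000; 0.0000 0.0000 1.0000], t=(-0.1681, 0.7206, 0.0000)
after S1 (triangulate): (1.1453, -1.5176, 1.1502)
after S2 (kf_track): (-0.1431, -1.2213, 1.2991)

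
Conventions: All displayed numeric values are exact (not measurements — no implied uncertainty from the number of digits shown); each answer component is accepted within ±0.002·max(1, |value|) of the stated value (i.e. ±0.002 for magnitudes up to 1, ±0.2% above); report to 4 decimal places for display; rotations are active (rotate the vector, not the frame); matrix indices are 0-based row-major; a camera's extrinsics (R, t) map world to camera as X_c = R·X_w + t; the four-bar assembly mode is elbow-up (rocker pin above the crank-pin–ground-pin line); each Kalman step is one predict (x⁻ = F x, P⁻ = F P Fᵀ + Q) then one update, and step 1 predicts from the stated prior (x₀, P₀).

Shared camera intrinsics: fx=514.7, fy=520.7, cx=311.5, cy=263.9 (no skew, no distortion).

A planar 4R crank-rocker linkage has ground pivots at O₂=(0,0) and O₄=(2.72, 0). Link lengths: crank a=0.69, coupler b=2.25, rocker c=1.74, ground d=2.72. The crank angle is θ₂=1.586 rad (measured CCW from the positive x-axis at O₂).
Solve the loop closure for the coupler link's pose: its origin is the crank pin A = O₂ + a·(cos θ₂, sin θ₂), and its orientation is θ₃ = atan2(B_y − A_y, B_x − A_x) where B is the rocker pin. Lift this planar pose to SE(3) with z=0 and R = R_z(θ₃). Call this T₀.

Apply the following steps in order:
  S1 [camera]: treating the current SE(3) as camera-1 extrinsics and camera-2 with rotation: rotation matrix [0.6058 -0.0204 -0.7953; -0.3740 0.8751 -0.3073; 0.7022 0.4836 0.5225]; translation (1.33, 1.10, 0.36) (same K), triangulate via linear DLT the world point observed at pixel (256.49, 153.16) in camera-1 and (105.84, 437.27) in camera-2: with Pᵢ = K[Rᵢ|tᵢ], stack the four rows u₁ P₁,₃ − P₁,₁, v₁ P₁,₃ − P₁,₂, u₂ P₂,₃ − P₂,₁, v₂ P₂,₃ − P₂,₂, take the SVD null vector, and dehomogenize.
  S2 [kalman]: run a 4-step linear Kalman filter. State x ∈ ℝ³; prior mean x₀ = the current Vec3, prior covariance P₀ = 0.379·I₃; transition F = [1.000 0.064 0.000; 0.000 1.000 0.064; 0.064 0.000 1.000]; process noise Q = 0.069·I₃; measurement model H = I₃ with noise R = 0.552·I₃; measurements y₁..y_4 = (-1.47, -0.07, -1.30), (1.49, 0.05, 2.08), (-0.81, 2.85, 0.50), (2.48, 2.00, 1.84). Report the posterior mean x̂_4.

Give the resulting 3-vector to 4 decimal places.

source (fourbar_fk): coupler pose = R=[0.9138 -0.4062 0.0000; 0.4062 0.9138 0.0000; 0.0000 0.0000 1.0000], t=(-0.0105, 0.6899, 0.0000)
after S1 (triangulate): (-0.5374, -0.8534, 1.4491)
after S2 (kf_track): (0.6598, 1.2896, 1.1855)

result = (0.6598, 1.2896, 1.1855)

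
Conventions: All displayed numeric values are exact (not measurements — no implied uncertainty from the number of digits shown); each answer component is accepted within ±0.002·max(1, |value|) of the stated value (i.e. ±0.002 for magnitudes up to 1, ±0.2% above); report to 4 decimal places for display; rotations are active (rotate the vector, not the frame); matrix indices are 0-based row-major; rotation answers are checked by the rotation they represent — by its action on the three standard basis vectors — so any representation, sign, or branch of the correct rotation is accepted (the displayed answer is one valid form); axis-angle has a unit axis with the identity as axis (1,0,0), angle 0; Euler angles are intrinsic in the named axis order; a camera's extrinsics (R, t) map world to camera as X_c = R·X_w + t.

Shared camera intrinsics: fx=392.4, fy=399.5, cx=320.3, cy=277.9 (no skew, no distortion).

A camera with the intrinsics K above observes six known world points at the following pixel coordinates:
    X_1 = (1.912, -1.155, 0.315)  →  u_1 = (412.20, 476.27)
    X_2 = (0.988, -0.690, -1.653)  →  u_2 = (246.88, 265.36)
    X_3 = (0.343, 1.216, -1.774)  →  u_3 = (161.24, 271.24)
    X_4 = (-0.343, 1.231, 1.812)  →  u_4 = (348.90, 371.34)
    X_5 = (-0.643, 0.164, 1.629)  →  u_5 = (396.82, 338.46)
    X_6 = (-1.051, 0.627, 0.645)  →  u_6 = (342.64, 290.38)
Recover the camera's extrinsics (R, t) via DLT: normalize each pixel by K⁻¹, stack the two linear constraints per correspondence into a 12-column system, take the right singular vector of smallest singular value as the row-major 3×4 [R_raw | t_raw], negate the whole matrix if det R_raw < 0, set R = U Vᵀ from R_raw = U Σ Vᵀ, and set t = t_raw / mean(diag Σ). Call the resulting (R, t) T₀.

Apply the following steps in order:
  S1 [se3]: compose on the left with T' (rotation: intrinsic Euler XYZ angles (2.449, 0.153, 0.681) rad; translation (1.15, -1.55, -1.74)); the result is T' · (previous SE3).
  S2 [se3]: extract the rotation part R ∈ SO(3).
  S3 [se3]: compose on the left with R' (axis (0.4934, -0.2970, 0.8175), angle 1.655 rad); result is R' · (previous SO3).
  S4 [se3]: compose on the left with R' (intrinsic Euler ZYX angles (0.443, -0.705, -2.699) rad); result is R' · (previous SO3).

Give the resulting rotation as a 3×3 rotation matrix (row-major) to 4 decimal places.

rotation (matrix) = ((-0.7027, -0.2434, 0.6685), (0.6145, -0.6813, 0.3978), (0.3587, 0.6903, 0.6283))

source (pnp_recover): camera pose = R=[-0.2331 -0.7338 0.6381; 0.7330 0.2987 0.6111; -0.6390 0.6102 0.4683], t=(0.1700, 0.3900, 5.0798)
after S1 (compose_se3): R=[-0.7324 -0.6563 0.1811; 0.0154 -0.2819 -0.9593; 0.6807 -0.6999 0.2166], t=(1.8121, -5.0823, -5.3552)
after S2 (rot_of_se3): [-0.7324 -0.6563 0.1811; 0.0154 -0.2819 -0.9593; 0.6807 -0.6999 0.2166]
after S3 (compose_so3): [-0.0505 0.0575 0.9971; -0.9939 0.0947 -0.0558; -0.0976 -0.9938 0.0523]
after S4 (compose_so3): [-0.7027 -0.2434 0.6685; 0.6145 -0.6813 0.3978; 0.3587 0.6903 0.6283]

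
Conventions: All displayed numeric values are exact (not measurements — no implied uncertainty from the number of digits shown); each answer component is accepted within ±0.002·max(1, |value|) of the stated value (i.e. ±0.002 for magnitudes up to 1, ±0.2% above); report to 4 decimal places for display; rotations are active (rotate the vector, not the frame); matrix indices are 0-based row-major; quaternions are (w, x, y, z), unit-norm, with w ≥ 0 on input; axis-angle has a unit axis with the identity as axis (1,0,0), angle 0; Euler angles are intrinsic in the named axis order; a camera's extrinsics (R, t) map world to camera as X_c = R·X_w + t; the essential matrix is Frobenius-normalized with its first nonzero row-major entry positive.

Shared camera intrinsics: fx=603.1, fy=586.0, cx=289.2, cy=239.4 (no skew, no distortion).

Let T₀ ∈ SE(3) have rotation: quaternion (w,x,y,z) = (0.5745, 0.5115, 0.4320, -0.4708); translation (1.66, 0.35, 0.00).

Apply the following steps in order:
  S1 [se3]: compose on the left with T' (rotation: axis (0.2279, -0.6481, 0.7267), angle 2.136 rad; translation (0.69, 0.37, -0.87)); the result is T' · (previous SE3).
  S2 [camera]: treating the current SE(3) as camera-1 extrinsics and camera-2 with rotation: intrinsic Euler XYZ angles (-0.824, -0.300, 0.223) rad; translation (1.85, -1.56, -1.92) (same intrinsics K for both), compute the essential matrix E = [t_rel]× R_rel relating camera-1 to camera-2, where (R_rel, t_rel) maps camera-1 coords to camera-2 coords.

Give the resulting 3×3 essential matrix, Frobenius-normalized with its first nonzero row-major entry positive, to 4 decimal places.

after S1 (compose_se3): R=[0.2861 -0.5292 0.7988; 0.9557 0.2182 -0.1978; -0.0696 0.8200 0.5681], t=(-0.3609, 1.0504, 0.2748)
after S2 (essential): [0.3997 -0.2591 -0.4358; 0.3159 0.2271 -0.2102; -0.1761 -0.5964 -0.0289]

matrix = [0.3997 -0.2591 -0.4358; 0.3159 0.2271 -0.2102; -0.1761 -0.5964 -0.0289]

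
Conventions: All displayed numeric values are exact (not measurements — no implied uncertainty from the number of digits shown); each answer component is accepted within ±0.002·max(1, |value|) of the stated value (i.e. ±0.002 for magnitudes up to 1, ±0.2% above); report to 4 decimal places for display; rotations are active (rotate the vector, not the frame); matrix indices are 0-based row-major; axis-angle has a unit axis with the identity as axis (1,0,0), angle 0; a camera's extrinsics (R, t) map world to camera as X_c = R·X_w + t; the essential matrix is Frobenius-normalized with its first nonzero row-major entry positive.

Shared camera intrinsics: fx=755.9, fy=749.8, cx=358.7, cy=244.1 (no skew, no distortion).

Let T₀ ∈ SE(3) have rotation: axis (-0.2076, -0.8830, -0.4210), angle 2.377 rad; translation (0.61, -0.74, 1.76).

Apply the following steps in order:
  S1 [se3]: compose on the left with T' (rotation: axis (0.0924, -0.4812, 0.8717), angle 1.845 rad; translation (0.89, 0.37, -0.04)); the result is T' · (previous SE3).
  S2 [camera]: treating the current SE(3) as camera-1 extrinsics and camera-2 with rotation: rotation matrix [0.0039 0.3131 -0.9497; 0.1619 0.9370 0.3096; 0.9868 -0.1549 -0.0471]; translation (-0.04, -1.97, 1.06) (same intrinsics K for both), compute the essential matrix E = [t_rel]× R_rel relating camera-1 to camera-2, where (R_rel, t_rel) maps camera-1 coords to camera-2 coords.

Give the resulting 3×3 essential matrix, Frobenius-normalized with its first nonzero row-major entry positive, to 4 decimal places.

matrix = [0.1374 0.4170 -0.0741; 0.0374 -0.5244 0.2203; 0.5988 0.0633 0.3380]

after S1 (compose_se3): R=[-0.1283 -0.8928 -0.4319; -0.9800 0.1810 -0.0831; 0.1523 0.4126 -0.8981], t=(0.7591, -0.2647, 1.8567)
after S2 (essential): [0.1374 0.4170 -0.0741; 0.0374 -0.5244 0.2203; 0.5988 0.0633 0.3380]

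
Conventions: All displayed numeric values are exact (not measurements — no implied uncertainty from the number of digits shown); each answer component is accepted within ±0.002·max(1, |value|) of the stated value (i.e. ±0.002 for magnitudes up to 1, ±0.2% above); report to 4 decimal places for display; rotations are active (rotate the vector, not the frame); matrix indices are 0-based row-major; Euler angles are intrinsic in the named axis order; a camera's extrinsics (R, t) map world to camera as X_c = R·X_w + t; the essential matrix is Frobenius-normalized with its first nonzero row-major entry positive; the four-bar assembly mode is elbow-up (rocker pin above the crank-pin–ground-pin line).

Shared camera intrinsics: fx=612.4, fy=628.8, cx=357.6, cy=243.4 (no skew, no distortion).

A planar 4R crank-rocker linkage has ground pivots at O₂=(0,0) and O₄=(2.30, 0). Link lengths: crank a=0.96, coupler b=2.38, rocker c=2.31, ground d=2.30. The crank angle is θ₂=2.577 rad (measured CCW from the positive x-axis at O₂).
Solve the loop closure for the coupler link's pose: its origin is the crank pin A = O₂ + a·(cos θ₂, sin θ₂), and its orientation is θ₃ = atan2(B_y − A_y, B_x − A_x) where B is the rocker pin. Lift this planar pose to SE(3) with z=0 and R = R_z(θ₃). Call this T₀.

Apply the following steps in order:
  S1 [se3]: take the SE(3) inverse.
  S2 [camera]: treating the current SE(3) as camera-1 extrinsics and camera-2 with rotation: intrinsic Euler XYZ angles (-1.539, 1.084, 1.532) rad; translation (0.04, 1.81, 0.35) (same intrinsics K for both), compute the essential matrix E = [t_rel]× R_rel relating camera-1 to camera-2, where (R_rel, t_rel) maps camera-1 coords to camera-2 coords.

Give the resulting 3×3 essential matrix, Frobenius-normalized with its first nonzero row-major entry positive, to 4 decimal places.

matrix = [0.6737 -0.1512 0.1403; 0.1340 0.0866 -0.2838; -0.1375 -0.1980 0.5826]

source (fourbar_fk): coupler pose = R=[0.7939 -0.6080 0.0000; 0.6080 0.7939 0.0000; 0.0000 0.0000 1.0000], t=(-0.8110, 0.5137, 0.0000)
after S1 (invert_se3): R=[0.7939 0.6080 0.0000; -0.6080 0.7939 0.0000; 0.0000 0.0000 1.0000], t=(0.3316, -0.9009, 0.0000)
after S2 (essential): [0.6737 -0.1512 0.1403; 0.1340 0.0866 -0.2838; -0.1375 -0.1980 0.5826]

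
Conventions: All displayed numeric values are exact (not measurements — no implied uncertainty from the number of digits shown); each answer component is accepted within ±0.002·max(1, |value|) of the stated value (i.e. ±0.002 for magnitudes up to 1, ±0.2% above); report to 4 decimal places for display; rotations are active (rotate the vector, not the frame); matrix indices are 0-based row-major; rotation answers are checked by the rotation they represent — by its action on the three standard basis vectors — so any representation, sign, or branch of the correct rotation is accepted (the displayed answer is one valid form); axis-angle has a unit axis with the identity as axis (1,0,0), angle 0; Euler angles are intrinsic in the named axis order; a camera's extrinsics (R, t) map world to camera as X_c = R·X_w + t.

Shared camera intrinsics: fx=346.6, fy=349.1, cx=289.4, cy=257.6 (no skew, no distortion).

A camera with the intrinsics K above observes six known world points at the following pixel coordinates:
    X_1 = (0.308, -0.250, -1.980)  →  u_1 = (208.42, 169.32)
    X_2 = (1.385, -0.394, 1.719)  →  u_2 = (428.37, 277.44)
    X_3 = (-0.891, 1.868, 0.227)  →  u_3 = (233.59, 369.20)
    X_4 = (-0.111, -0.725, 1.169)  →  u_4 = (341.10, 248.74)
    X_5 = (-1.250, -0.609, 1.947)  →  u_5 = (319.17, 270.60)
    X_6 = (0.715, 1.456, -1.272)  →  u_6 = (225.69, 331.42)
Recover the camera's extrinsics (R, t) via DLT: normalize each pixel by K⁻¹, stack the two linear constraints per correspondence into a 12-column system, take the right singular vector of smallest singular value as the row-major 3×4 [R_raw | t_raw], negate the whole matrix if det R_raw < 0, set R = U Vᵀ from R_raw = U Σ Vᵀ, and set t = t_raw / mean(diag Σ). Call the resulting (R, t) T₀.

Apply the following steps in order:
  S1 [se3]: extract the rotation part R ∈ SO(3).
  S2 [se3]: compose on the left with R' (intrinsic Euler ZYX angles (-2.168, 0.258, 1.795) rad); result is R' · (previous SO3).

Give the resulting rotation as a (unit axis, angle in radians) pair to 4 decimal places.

rotation (axis_angle) = ((0.6419, -0.5027, -0.5791), 1.9571)

source (pnp_recover): camera pose = R=[0.6922 -0.2810 0.6648; -0.0260 0.9108 0.4121; -0.7212 -0.3025 0.6231], t=(0.0699, 0.0100, 5.5002)
after S1 (rot_of_se3): [0.6922 -0.2810 0.6648; -0.0260 0.9108 0.4121; -0.7212 -0.3025 0.6231]
after S2 (compose_so3): [0.1905 0.0922 -0.9773; -0.9806 -0.0289 -0.1939; -0.0461 0.9953 0.0849]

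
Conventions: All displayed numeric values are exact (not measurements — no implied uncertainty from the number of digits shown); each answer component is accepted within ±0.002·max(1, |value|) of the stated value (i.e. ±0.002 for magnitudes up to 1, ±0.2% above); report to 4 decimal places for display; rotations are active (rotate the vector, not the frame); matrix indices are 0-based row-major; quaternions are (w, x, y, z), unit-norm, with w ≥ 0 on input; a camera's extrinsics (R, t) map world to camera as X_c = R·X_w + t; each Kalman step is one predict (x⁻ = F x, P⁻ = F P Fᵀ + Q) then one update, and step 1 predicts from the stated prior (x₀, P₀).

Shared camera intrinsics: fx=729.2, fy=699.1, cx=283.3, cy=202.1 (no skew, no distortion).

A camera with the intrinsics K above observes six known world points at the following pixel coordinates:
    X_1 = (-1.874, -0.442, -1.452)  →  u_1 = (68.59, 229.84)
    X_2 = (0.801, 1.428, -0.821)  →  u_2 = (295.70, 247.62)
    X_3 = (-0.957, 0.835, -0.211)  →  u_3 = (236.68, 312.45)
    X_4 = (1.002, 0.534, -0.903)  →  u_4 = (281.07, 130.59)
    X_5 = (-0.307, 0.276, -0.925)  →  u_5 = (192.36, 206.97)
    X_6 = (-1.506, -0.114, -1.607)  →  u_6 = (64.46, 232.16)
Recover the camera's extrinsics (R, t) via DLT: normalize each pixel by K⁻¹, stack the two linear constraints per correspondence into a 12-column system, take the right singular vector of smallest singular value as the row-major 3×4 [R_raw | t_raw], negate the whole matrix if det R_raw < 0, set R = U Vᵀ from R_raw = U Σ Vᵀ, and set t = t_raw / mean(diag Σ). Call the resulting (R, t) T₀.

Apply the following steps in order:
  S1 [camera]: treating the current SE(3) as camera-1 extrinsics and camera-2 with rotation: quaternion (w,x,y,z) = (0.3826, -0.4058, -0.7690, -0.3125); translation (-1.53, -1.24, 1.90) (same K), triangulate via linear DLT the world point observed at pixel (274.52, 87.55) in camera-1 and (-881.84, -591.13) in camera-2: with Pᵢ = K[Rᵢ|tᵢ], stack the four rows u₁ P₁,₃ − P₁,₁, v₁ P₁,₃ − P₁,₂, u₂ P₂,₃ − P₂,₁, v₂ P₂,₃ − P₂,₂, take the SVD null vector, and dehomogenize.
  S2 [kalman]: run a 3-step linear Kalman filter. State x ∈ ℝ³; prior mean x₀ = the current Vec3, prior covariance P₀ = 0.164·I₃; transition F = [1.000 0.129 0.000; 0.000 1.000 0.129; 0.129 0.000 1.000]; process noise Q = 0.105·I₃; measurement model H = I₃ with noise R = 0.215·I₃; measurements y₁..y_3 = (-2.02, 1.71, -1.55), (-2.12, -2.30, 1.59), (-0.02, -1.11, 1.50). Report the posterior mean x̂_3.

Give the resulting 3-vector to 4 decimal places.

source (pnp_recover): camera pose = R=[0.5228 0.1480 0.8395; -0.5881 0.7755 0.2296; -0.6171 -0.6138 0.4925], t=(0.1399, -0.1398, 6.4998)
after S1 (triangulate): (-0.0013, -1.3577, -0.0315)
after S2 (kf_track): (-0.8650, -0.9997, 0.8084)

result = (-0.8650, -0.9997, 0.8084)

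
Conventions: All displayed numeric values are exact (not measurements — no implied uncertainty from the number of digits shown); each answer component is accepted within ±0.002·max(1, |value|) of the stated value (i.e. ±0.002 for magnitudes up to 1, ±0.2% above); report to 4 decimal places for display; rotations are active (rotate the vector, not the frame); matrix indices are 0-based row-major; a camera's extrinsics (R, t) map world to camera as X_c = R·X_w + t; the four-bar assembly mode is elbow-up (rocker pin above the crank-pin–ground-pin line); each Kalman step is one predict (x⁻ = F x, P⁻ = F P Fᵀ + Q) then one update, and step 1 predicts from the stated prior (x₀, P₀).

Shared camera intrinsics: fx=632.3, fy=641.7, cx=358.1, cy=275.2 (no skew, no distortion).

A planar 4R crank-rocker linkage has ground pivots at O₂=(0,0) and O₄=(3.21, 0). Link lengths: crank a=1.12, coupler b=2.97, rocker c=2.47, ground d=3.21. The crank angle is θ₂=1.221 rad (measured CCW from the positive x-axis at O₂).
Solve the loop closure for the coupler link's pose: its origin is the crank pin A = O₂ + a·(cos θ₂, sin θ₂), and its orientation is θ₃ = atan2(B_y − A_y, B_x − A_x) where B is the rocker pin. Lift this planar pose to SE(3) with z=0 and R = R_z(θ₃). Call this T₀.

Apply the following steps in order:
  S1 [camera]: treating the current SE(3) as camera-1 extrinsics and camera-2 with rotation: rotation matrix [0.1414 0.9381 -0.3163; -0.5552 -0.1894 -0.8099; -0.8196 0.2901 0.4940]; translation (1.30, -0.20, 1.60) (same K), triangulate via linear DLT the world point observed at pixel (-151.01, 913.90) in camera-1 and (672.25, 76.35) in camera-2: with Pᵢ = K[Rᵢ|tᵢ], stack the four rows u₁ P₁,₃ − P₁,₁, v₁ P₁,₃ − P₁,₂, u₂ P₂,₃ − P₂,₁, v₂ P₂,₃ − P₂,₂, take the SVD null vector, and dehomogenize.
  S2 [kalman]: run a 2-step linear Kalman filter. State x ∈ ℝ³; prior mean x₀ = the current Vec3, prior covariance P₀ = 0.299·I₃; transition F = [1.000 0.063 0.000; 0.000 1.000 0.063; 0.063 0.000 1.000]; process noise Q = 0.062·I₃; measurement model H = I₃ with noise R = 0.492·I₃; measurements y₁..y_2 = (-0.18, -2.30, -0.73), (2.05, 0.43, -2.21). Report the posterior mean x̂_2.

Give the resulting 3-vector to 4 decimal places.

result = (0.1552, 0.1346, -0.3572)

source (fourbar_fk): coupler pose = R=[0.8803 -0.4743 0.0000; 0.4743 0.8803 0.0000; 0.0000 0.0000 1.0000], t=(0.3838, 1.0522, 0.0000)
after S1 (triangulate): (-1.2568, 1.4871, 1.7735)
after S2 (kf_track): (0.1552, 0.1346, -0.3572)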